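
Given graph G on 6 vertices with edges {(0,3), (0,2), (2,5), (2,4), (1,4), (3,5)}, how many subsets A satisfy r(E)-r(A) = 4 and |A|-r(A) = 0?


R(x,y) = sum over A in 2^E of x^(r(E)-r(A)) * y^(|A|-r(A)).
G has 6 vertices, 6 edges. r(E) = 5.
Enumerate all 2^6 = 64 subsets.
Count subsets with r(E)-r(A)=4 and |A|-r(A)=0: 6.

6


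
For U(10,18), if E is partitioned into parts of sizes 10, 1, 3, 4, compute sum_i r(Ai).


r(Ai) = min(|Ai|, 10) for each part.
Sum = min(10,10) + min(1,10) + min(3,10) + min(4,10)
    = 10 + 1 + 3 + 4
    = 18.

18


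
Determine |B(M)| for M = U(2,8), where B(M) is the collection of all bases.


Bases of U(2,8) are all 2-element subsets of the 8-element ground set.
Number of bases = C(8,2).
C(8,2) = (8 * 7) / (1 * 2) = 28.

28


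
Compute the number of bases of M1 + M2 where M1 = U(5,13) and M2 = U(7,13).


Bases of a direct sum M1 + M2: |B| = |B(M1)| * |B(M2)|.
|B(U(5,13))| = C(13,5) = 1287.
|B(U(7,13))| = C(13,7) = 1716.
Total bases = 1287 * 1716 = 2208492.

2208492


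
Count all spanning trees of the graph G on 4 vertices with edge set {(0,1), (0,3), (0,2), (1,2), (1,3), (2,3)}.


By Kirchhoff's matrix tree theorem, the number of spanning trees equals
the determinant of any cofactor of the Laplacian matrix L.
G has 4 vertices and 6 edges.
Computing the (3 x 3) cofactor determinant gives 16.

16


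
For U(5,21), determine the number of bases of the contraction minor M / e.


Contracting e from U(5,21) gives U(4,20).
Bases of U(4,20) = C(20,4) = (20 * 19 * 18 * 17) / (1 * 2 * 3 * 4) = 4845.

4845


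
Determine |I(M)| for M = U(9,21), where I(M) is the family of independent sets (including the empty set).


Independent sets of U(9,21) are all subsets of size <= 9.
Count = (21 choose 0) + (21 choose 1) + (21 choose 2) + (21 choose 3) + (21 choose 4) + (21 choose 5) + (21 choose 6) + (21 choose 7) + (21 choose 8) + (21 choose 9)
     = 1 + 21 + 210 + 1330 + 5985 + 20349 + 54264 + 116280 + 203490 + 293930
     = 695860.

695860


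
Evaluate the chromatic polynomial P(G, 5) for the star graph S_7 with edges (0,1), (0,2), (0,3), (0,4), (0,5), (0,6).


P(tree, k) = k * (k-1)^(6) for any tree on 7 vertices.
P(5) = 5 * 4^6 = 5 * 4096 = 20480.

20480


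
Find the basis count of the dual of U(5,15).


The dual of U(r,n) is U(n-r, n) = U(10,15).
Bases of U(10,15) are all (10)-element subsets.
|B(M*)| = (15 choose 10) = 3003.

3003


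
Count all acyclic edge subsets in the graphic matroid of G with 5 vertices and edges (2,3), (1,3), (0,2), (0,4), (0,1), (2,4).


An independent set in a graphic matroid is an acyclic edge subset.
G has 5 vertices and 6 edges.
Enumerate all 2^6 = 64 subsets, checking for acyclicity.
Total independent sets = 52.

52


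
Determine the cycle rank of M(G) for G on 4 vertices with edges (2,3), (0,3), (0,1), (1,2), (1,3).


Cycle rank (nullity) = |E| - r(M) = |E| - (|V| - c).
|E| = 5, |V| = 4, c = 1.
Nullity = 5 - (4 - 1) = 5 - 3 = 2.

2


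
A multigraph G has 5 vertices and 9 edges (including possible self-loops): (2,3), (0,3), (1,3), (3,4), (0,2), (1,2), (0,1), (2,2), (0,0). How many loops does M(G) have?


In a graphic matroid, a loop is a self-loop edge (u,u) with rank 0.
Examining all 9 edges for self-loops...
Self-loops found: (2,2), (0,0)
Number of loops = 2.

2


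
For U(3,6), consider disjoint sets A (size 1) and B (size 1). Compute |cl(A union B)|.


|A union B| = 1 + 1 = 2 (disjoint).
In U(3,6), cl(S) = S if |S| < 3, else cl(S) = E.
Since 2 < 3, cl(A union B) = A union B.
|cl(A union B)| = 2.

2


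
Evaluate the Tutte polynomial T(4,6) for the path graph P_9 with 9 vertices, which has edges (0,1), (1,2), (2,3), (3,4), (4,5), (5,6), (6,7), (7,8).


A path on 9 vertices is a tree with 8 edges.
T(x,y) = x^(8) for any tree.
T(4,6) = 4^8 = 65536.

65536


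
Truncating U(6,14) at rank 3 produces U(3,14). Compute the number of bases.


Truncating U(6,14) to rank 3 gives U(3,14).
Bases of U(3,14) are all 3-element subsets of 14 elements.
Number of bases = (14 choose 3) = 364.

364


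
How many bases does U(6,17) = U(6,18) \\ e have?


Deleting e from U(6,18) gives U(6,17) since n > r.
Bases of U(6,17) = (17 choose 6) = 12376.

12376


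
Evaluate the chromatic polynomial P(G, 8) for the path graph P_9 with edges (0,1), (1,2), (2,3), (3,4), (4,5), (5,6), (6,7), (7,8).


P(P_9, k) = k * (k-1)^(8).
P(8) = 8 * 7^8 = 8 * 5764801 = 46118408.

46118408


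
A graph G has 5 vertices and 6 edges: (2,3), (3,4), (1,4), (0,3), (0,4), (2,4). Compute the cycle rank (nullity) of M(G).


Cycle rank (nullity) = |E| - r(M) = |E| - (|V| - c).
|E| = 6, |V| = 5, c = 1.
Nullity = 6 - (5 - 1) = 6 - 4 = 2.

2


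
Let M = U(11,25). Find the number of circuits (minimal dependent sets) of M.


In U(11,25), circuits are the (12)-element subsets.
Any set of 12 elements is dependent, and removing any one element gives
an independent set of size 11, so it is a minimal dependent set.
Number of circuits = (25 choose 12) = 5200300.

5200300


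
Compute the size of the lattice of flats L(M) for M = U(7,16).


Flats of U(7,16): every subset of size < 7 is a flat, plus E itself.
Count = (16 choose 0) + (16 choose 1) + (16 choose 2) + (16 choose 3) + (16 choose 4) + (16 choose 5) + (16 choose 6) + 1
     = 1 + 16 + 120 + 560 + 1820 + 4368 + 8008 + 1
     = 14894.

14894


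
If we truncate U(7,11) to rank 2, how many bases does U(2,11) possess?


Truncating U(7,11) to rank 2 gives U(2,11).
Bases of U(2,11) are all 2-element subsets of 11 elements.
Number of bases = C(11,2) = 11! / (2! * 9!) = 55.

55


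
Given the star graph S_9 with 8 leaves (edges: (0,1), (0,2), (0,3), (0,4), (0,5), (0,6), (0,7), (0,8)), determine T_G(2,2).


A star on 9 vertices is a tree with 8 edges.
T(x,y) = x^(8) for any tree.
T(2,2) = 2^8 = 256.

256


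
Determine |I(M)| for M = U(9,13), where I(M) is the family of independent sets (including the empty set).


Independent sets of U(9,13) are all subsets of size <= 9.
Count = (13 choose 0) + (13 choose 1) + (13 choose 2) + (13 choose 3) + (13 choose 4) + (13 choose 5) + (13 choose 6) + (13 choose 7) + (13 choose 8) + (13 choose 9)
     = 1 + 13 + 78 + 286 + 715 + 1287 + 1716 + 1716 + 1287 + 715
     = 7814.

7814


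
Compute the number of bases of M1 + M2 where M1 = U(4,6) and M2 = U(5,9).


Bases of a direct sum M1 + M2: |B| = |B(M1)| * |B(M2)|.
|B(U(4,6))| = C(6,4) = 15.
|B(U(5,9))| = C(9,5) = 126.
Total bases = 15 * 126 = 1890.

1890


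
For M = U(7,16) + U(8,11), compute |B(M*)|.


(M1+M2)* = M1* + M2*.
M1* = U(9,16), bases: C(16,9) = 11440.
M2* = U(3,11), bases: C(11,3) = 165.
|B(M*)| = 11440 * 165 = 1887600.

1887600


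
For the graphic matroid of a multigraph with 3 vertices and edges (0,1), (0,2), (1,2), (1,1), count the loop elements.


In a graphic matroid, a loop is a self-loop edge (u,u) with rank 0.
Examining all 4 edges for self-loops...
Self-loops found: (1,1)
Number of loops = 1.

1


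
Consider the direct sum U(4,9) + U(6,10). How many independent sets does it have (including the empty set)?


For a direct sum, |I(M1+M2)| = |I(M1)| * |I(M2)|.
|I(U(4,9))| = sum C(9,k) for k=0..4 = 256.
|I(U(6,10))| = sum C(10,k) for k=0..6 = 848.
Total = 256 * 848 = 217088.

217088


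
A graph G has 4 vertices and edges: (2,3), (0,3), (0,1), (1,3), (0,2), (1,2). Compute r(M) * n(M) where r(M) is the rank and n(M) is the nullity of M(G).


r(M) = |V| - c = 4 - 1 = 3.
nullity = |E| - r(M) = 6 - 3 = 3.
Product = 3 * 3 = 9.

9


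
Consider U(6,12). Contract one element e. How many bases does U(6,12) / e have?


Contracting e from U(6,12) gives U(5,11).
Bases of U(5,11) = C(11,5) = 462.

462


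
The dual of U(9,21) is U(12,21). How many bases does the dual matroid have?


The dual of U(r,n) is U(n-r, n) = U(12,21).
Bases of U(12,21) are all (12)-element subsets.
|B(M*)| = C(21,12) = 293930.

293930


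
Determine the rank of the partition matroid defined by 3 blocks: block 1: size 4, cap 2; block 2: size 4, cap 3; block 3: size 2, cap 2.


Rank of a partition matroid = sum of min(|Si|, ci) for each block.
= min(4,2) + min(4,3) + min(2,2)
= 2 + 3 + 2
= 7.

7


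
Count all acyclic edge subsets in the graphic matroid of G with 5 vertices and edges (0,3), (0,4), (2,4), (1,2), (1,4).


An independent set in a graphic matroid is an acyclic edge subset.
G has 5 vertices and 5 edges.
Enumerate all 2^5 = 32 subsets, checking for acyclicity.
Total independent sets = 28.

28


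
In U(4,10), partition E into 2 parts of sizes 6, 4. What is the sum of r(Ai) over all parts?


r(Ai) = min(|Ai|, 4) for each part.
Sum = min(6,4) + min(4,4)
    = 4 + 4
    = 8.

8


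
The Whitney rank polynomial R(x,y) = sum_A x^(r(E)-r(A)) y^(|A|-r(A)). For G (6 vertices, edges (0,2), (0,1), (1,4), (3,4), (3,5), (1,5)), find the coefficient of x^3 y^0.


R(x,y) = sum over A in 2^E of x^(r(E)-r(A)) * y^(|A|-r(A)).
G has 6 vertices, 6 edges. r(E) = 5.
Enumerate all 2^6 = 64 subsets.
Count subsets with r(E)-r(A)=3 and |A|-r(A)=0: 15.

15


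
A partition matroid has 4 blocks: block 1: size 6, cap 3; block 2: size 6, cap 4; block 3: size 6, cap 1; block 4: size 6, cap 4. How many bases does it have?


A basis picks exactly ci elements from block i.
Number of bases = product of C(|Si|, ci).
= C(6,3) * C(6,4) * C(6,1) * C(6,4)
= 20 * 15 * 6 * 15
= 27000.

27000


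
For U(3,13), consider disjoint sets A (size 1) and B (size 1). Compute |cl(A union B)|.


|A union B| = 1 + 1 = 2 (disjoint).
In U(3,13), cl(S) = S if |S| < 3, else cl(S) = E.
Since 2 < 3, cl(A union B) = A union B.
|cl(A union B)| = 2.

2


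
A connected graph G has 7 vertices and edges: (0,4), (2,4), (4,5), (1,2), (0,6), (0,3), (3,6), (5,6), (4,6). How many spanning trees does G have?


By Kirchhoff's matrix tree theorem, the number of spanning trees equals
the determinant of any cofactor of the Laplacian matrix L.
G has 7 vertices and 9 edges.
Computing the (6 x 6) cofactor determinant gives 21.

21


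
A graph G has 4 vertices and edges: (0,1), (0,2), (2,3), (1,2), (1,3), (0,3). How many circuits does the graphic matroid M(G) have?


A circuit in a graphic matroid = edge set of a simple cycle.
G has 4 vertices and 6 edges.
Enumerating all minimal edge subsets forming cycles...
Total circuits found: 7.

7


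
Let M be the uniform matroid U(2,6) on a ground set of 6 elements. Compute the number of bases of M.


Bases of U(2,6) are all 2-element subsets of the 6-element ground set.
Number of bases = C(6,2).
(6 choose 2) = 15.

15


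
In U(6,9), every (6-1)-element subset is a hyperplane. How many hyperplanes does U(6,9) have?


Hyperplanes of U(6,9) are flats of rank 5.
In a uniform matroid, these are exactly the (5)-element subsets.
Count = C(9,5) = 9! / (5! * 4!) = 126.

126


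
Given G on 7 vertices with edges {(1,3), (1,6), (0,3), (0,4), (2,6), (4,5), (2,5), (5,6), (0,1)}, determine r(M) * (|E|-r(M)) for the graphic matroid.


r(M) = |V| - c = 7 - 1 = 6.
nullity = |E| - r(M) = 9 - 6 = 3.
Product = 6 * 3 = 18.

18


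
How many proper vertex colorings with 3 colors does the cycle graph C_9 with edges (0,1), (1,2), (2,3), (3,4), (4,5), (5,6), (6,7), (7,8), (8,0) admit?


P(C_9, k) = (k-1)^9 + (-1)^9*(k-1).
P(3) = (2)^9 - 2
= 512 - 2 = 510.

510


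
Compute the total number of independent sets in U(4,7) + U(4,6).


For a direct sum, |I(M1+M2)| = |I(M1)| * |I(M2)|.
|I(U(4,7))| = sum C(7,k) for k=0..4 = 99.
|I(U(4,6))| = sum C(6,k) for k=0..4 = 57.
Total = 99 * 57 = 5643.

5643


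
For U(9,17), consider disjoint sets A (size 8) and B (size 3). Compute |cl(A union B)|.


|A union B| = 8 + 3 = 11 (disjoint).
In U(9,17), cl(S) = S if |S| < 9, else cl(S) = E.
Since 11 >= 9, cl(A union B) = E.
|cl(A union B)| = 17.

17


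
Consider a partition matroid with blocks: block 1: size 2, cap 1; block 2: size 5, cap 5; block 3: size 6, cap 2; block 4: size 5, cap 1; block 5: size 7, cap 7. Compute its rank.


Rank of a partition matroid = sum of min(|Si|, ci) for each block.
= min(2,1) + min(5,5) + min(6,2) + min(5,1) + min(7,7)
= 1 + 5 + 2 + 1 + 7
= 16.

16


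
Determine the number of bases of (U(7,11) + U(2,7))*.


(M1+M2)* = M1* + M2*.
M1* = U(4,11), bases: C(11,4) = 330.
M2* = U(5,7), bases: C(7,5) = 21.
|B(M*)| = 330 * 21 = 6930.

6930


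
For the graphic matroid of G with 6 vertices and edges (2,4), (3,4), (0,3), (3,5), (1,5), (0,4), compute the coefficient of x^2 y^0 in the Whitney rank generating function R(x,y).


R(x,y) = sum over A in 2^E of x^(r(E)-r(A)) * y^(|A|-r(A)).
G has 6 vertices, 6 edges. r(E) = 5.
Enumerate all 2^6 = 64 subsets.
Count subsets with r(E)-r(A)=2 and |A|-r(A)=0: 19.

19


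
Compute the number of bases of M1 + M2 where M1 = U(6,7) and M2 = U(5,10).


Bases of a direct sum M1 + M2: |B| = |B(M1)| * |B(M2)|.
|B(U(6,7))| = C(7,6) = 7.
|B(U(5,10))| = C(10,5) = 252.
Total bases = 7 * 252 = 1764.

1764


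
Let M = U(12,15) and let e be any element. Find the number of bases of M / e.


Contracting e from U(12,15) gives U(11,14).
Bases of U(11,14) = C(14,11) = 364.

364


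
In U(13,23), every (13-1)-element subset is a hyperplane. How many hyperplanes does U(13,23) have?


Hyperplanes of U(13,23) are flats of rank 12.
In a uniform matroid, these are exactly the (12)-element subsets.
Count = C(23,12) = 1352078.

1352078


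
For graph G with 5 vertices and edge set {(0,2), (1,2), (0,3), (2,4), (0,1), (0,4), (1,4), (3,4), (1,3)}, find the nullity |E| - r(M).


Cycle rank (nullity) = |E| - r(M) = |E| - (|V| - c).
|E| = 9, |V| = 5, c = 1.
Nullity = 9 - (5 - 1) = 9 - 4 = 5.

5


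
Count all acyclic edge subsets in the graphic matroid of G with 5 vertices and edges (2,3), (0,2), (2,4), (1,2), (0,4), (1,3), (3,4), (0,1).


An independent set in a graphic matroid is an acyclic edge subset.
G has 5 vertices and 8 edges.
Enumerate all 2^8 = 256 subsets, checking for acyclicity.
Total independent sets = 134.

134


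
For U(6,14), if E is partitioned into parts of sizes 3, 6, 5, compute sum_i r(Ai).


r(Ai) = min(|Ai|, 6) for each part.
Sum = min(3,6) + min(6,6) + min(5,6)
    = 3 + 6 + 5
    = 14.

14


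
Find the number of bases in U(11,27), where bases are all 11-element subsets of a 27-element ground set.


Bases of U(11,27) are all 11-element subsets of the 27-element ground set.
Number of bases = C(27,11).
(27 choose 11) = 13037895.

13037895


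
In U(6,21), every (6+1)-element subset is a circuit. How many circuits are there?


In U(6,21), circuits are the (7)-element subsets.
Any set of 7 elements is dependent, and removing any one element gives
an independent set of size 6, so it is a minimal dependent set.
Number of circuits = C(21,7) = 116280.

116280


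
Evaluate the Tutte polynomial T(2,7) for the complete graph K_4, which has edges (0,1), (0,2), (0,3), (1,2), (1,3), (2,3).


T(K_4; x,y) = x^3 + 3x^2 + 4xy + 2x + y^3 + 3y^2 + 2y.
Substituting x=2, y=7:
= 8 + 12 + 56 + 4 + 343 + 147 + 14
= 584.

584


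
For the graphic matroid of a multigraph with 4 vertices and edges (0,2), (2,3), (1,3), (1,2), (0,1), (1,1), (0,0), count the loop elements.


In a graphic matroid, a loop is a self-loop edge (u,u) with rank 0.
Examining all 7 edges for self-loops...
Self-loops found: (1,1), (0,0)
Number of loops = 2.

2


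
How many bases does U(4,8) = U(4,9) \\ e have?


Deleting e from U(4,9) gives U(4,8) since n > r.
Bases of U(4,8) = (8 choose 4) = 70.

70


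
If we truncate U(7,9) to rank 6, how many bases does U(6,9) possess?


Truncating U(7,9) to rank 6 gives U(6,9).
Bases of U(6,9) are all 6-element subsets of 9 elements.
Number of bases = C(9,6) = 9! / (6! * 3!) = 84.

84


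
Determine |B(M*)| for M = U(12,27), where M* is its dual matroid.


The dual of U(r,n) is U(n-r, n) = U(15,27).
Bases of U(15,27) are all (15)-element subsets.
|B(M*)| = C(27,15) = 27! / (15! * 12!) = 17383860.

17383860


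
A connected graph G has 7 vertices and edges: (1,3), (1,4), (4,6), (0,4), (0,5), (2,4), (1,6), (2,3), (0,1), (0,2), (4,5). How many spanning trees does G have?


By Kirchhoff's matrix tree theorem, the number of spanning trees equals
the determinant of any cofactor of the Laplacian matrix L.
G has 7 vertices and 11 edges.
Computing the (6 x 6) cofactor determinant gives 151.

151


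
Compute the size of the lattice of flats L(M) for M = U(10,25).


Flats of U(10,25): every subset of size < 10 is a flat, plus E itself.
Count = (25 choose 0) + (25 choose 1) + (25 choose 2) + (25 choose 3) + (25 choose 4) + (25 choose 5) + (25 choose 6) + (25 choose 7) + (25 choose 8) + (25 choose 9) + 1
     = 1 + 25 + 300 + 2300 + 12650 + 53130 + 177100 + 480700 + 1081575 + 2042975 + 1
     = 3850757.

3850757


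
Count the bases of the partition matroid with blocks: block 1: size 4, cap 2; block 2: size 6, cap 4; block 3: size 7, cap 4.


A basis picks exactly ci elements from block i.
Number of bases = product of C(|Si|, ci).
= C(4,2) * C(6,4) * C(7,4)
= 6 * 15 * 35
= 3150.

3150


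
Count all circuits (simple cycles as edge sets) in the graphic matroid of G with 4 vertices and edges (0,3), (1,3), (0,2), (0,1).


A circuit in a graphic matroid = edge set of a simple cycle.
G has 4 vertices and 4 edges.
Enumerating all minimal edge subsets forming cycles...
Total circuits found: 1.

1


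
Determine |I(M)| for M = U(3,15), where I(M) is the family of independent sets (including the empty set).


Independent sets of U(3,15) are all subsets of size <= 3.
Count = (15 choose 0) + (15 choose 1) + (15 choose 2) + (15 choose 3)
     = 1 + 15 + 105 + 455
     = 576.

576


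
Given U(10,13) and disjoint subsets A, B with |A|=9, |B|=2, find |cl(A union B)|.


|A union B| = 9 + 2 = 11 (disjoint).
In U(10,13), cl(S) = S if |S| < 10, else cl(S) = E.
Since 11 >= 10, cl(A union B) = E.
|cl(A union B)| = 13.

13


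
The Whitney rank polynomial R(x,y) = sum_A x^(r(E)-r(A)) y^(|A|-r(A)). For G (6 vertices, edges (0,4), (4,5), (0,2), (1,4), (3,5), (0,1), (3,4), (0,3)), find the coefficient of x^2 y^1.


R(x,y) = sum over A in 2^E of x^(r(E)-r(A)) * y^(|A|-r(A)).
G has 6 vertices, 8 edges. r(E) = 5.
Enumerate all 2^8 = 256 subsets.
Count subsets with r(E)-r(A)=2 and |A|-r(A)=1: 17.

17


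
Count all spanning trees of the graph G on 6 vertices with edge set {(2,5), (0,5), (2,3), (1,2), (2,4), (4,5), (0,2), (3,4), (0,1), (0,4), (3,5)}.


By Kirchhoff's matrix tree theorem, the number of spanning trees equals
the determinant of any cofactor of the Laplacian matrix L.
G has 6 vertices and 11 edges.
Computing the (5 x 5) cofactor determinant gives 185.

185


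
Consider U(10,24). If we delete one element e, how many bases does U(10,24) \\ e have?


Deleting e from U(10,24) gives U(10,23) since n > r.
Bases of U(10,23) = (23 choose 10) = 1144066.

1144066


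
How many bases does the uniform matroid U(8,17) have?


Bases of U(8,17) are all 8-element subsets of the 17-element ground set.
Number of bases = C(17,8).
C(17,8) = 24310.

24310


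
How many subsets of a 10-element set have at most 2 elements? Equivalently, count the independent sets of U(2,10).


Independent sets of U(2,10) are all subsets of size <= 2.
Count = (10 choose 0) + (10 choose 1) + (10 choose 2)
     = 1 + 10 + 45
     = 56.

56


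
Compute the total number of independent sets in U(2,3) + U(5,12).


For a direct sum, |I(M1+M2)| = |I(M1)| * |I(M2)|.
|I(U(2,3))| = sum C(3,k) for k=0..2 = 7.
|I(U(5,12))| = sum C(12,k) for k=0..5 = 1586.
Total = 7 * 1586 = 11102.

11102


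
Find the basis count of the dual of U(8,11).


The dual of U(r,n) is U(n-r, n) = U(3,11).
Bases of U(3,11) are all (3)-element subsets.
|B(M*)| = C(11,3) = (11 * 10 * 9) / (1 * 2 * 3) = 165.

165


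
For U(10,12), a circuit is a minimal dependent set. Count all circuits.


In U(10,12), circuits are the (11)-element subsets.
Any set of 11 elements is dependent, and removing any one element gives
an independent set of size 10, so it is a minimal dependent set.
Number of circuits = C(12,11) = 12! / (11! * 1!) = 12.

12


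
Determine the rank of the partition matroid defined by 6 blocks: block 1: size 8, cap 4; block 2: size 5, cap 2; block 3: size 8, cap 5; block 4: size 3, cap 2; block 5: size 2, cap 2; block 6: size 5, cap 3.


Rank of a partition matroid = sum of min(|Si|, ci) for each block.
= min(8,4) + min(5,2) + min(8,5) + min(3,2) + min(2,2) + min(5,3)
= 4 + 2 + 5 + 2 + 2 + 3
= 18.

18


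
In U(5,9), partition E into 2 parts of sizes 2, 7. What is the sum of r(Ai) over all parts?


r(Ai) = min(|Ai|, 5) for each part.
Sum = min(2,5) + min(7,5)
    = 2 + 5
    = 7.

7


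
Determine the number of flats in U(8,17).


Flats of U(8,17): every subset of size < 8 is a flat, plus E itself.
Count = C(17,0) + C(17,1) + C(17,2) + C(17,3) + C(17,4) + C(17,5) + C(17,6) + C(17,7) + 1
     = 1 + 17 + 136 + 680 + 2380 + 6188 + 12376 + 19448 + 1
     = 41227.

41227


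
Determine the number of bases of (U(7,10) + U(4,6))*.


(M1+M2)* = M1* + M2*.
M1* = U(3,10), bases: C(10,3) = 120.
M2* = U(2,6), bases: C(6,2) = 15.
|B(M*)| = 120 * 15 = 1800.

1800


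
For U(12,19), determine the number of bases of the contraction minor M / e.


Contracting e from U(12,19) gives U(11,18).
Bases of U(11,18) = (18 choose 11) = 31824.

31824


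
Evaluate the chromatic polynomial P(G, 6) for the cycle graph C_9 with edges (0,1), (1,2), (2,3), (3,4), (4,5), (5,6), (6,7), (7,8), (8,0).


P(C_9, k) = (k-1)^9 + (-1)^9*(k-1).
P(6) = (5)^9 - 5
= 1953125 - 5 = 1953120.

1953120


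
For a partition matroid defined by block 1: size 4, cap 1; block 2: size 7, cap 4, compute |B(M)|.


A basis picks exactly ci elements from block i.
Number of bases = product of C(|Si|, ci).
= C(4,1) * C(7,4)
= 4 * 35
= 140.

140


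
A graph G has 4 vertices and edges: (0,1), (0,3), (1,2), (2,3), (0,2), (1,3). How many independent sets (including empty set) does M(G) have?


An independent set in a graphic matroid is an acyclic edge subset.
G has 4 vertices and 6 edges.
Enumerate all 2^6 = 64 subsets, checking for acyclicity.
Total independent sets = 38.

38


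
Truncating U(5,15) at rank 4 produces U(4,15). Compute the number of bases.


Truncating U(5,15) to rank 4 gives U(4,15).
Bases of U(4,15) are all 4-element subsets of 15 elements.
Number of bases = C(15,4) = 15! / (4! * 11!) = 1365.

1365


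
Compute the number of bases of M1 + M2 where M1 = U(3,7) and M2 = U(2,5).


Bases of a direct sum M1 + M2: |B| = |B(M1)| * |B(M2)|.
|B(U(3,7))| = C(7,3) = 35.
|B(U(2,5))| = C(5,2) = 10.
Total bases = 35 * 10 = 350.

350


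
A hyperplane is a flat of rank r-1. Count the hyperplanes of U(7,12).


Hyperplanes of U(7,12) are flats of rank 6.
In a uniform matroid, these are exactly the (6)-element subsets.
Count = C(12,6) = 924.

924


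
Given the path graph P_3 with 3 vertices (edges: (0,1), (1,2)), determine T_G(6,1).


A path on 3 vertices is a tree with 2 edges.
T(x,y) = x^(2) for any tree.
T(6,1) = 6^2 = 36.

36


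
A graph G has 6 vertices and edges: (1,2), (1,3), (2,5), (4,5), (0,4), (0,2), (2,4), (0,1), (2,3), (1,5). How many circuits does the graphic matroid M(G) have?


A circuit in a graphic matroid = edge set of a simple cycle.
G has 6 vertices and 10 edges.
Enumerating all minimal edge subsets forming cycles...
Total circuits found: 20.

20


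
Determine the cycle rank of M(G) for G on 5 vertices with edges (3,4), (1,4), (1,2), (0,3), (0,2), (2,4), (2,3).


Cycle rank (nullity) = |E| - r(M) = |E| - (|V| - c).
|E| = 7, |V| = 5, c = 1.
Nullity = 7 - (5 - 1) = 7 - 4 = 3.

3


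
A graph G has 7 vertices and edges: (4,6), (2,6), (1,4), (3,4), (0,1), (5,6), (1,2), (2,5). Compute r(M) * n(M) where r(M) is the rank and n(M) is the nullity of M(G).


r(M) = |V| - c = 7 - 1 = 6.
nullity = |E| - r(M) = 8 - 6 = 2.
Product = 6 * 2 = 12.

12


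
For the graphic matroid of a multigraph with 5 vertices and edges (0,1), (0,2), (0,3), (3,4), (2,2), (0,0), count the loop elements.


In a graphic matroid, a loop is a self-loop edge (u,u) with rank 0.
Examining all 6 edges for self-loops...
Self-loops found: (2,2), (0,0)
Number of loops = 2.

2


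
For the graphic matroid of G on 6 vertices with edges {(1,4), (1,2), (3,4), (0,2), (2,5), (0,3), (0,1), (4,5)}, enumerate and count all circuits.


A circuit in a graphic matroid = edge set of a simple cycle.
G has 6 vertices and 8 edges.
Enumerating all minimal edge subsets forming cycles...
Total circuits found: 7.

7


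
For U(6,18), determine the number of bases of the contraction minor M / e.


Contracting e from U(6,18) gives U(5,17).
Bases of U(5,17) = C(17,5) = 17! / (5! * 12!) = 6188.

6188


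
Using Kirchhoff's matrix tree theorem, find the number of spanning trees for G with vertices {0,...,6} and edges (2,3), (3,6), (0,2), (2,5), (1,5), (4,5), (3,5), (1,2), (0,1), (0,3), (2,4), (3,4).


By Kirchhoff's matrix tree theorem, the number of spanning trees equals
the determinant of any cofactor of the Laplacian matrix L.
G has 7 vertices and 12 edges.
Computing the (6 x 6) cofactor determinant gives 209.

209


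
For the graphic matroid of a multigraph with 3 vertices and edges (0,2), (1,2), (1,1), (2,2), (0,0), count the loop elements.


In a graphic matroid, a loop is a self-loop edge (u,u) with rank 0.
Examining all 5 edges for self-loops...
Self-loops found: (1,1), (2,2), (0,0)
Number of loops = 3.

3


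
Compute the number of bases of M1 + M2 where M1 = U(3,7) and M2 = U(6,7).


Bases of a direct sum M1 + M2: |B| = |B(M1)| * |B(M2)|.
|B(U(3,7))| = C(7,3) = 35.
|B(U(6,7))| = C(7,6) = 7.
Total bases = 35 * 7 = 245.

245


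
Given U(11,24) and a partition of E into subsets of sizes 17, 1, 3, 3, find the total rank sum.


r(Ai) = min(|Ai|, 11) for each part.
Sum = min(17,11) + min(1,11) + min(3,11) + min(3,11)
    = 11 + 1 + 3 + 3
    = 18.

18


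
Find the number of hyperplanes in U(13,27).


Hyperplanes of U(13,27) are flats of rank 12.
In a uniform matroid, these are exactly the (12)-element subsets.
Count = (27 choose 12) = 17383860.

17383860


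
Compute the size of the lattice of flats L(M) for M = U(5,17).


Flats of U(5,17): every subset of size < 5 is a flat, plus E itself.
Count = C(17,0) + C(17,1) + C(17,2) + C(17,3) + C(17,4) + 1
     = 1 + 17 + 136 + 680 + 2380 + 1
     = 3215.

3215


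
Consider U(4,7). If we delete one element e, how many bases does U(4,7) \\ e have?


Deleting e from U(4,7) gives U(4,6) since n > r.
Bases of U(4,6) = C(6,4) = 6! / (4! * 2!) = 15.

15


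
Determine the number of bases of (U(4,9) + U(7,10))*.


(M1+M2)* = M1* + M2*.
M1* = U(5,9), bases: C(9,5) = 126.
M2* = U(3,10), bases: C(10,3) = 120.
|B(M*)| = 126 * 120 = 15120.

15120


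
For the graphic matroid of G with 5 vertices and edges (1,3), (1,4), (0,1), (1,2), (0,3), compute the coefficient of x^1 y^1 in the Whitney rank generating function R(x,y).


R(x,y) = sum over A in 2^E of x^(r(E)-r(A)) * y^(|A|-r(A)).
G has 5 vertices, 5 edges. r(E) = 4.
Enumerate all 2^5 = 32 subsets.
Count subsets with r(E)-r(A)=1 and |A|-r(A)=1: 2.

2


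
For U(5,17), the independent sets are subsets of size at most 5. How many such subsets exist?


Independent sets of U(5,17) are all subsets of size <= 5.
Count = (17 choose 0) + (17 choose 1) + (17 choose 2) + (17 choose 3) + (17 choose 4) + (17 choose 5)
     = 1 + 17 + 136 + 680 + 2380 + 6188
     = 9402.

9402


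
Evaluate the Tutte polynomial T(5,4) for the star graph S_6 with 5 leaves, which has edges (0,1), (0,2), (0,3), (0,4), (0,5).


A star on 6 vertices is a tree with 5 edges.
T(x,y) = x^(5) for any tree.
T(5,4) = 5^5 = 3125.

3125


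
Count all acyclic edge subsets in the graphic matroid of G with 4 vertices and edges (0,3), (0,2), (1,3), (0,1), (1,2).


An independent set in a graphic matroid is an acyclic edge subset.
G has 4 vertices and 5 edges.
Enumerate all 2^5 = 32 subsets, checking for acyclicity.
Total independent sets = 24.

24


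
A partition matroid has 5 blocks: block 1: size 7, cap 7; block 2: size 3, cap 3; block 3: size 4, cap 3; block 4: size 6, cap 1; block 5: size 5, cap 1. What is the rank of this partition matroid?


Rank of a partition matroid = sum of min(|Si|, ci) for each block.
= min(7,7) + min(3,3) + min(4,3) + min(6,1) + min(5,1)
= 7 + 3 + 3 + 1 + 1
= 15.

15


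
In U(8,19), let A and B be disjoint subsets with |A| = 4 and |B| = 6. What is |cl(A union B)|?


|A union B| = 4 + 6 = 10 (disjoint).
In U(8,19), cl(S) = S if |S| < 8, else cl(S) = E.
Since 10 >= 8, cl(A union B) = E.
|cl(A union B)| = 19.

19


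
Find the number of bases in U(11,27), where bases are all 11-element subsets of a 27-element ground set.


Bases of U(11,27) are all 11-element subsets of the 27-element ground set.
Number of bases = C(27,11).
C(27,11) = 13037895.

13037895


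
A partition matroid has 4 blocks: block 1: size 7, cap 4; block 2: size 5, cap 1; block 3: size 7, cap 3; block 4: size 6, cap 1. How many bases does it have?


A basis picks exactly ci elements from block i.
Number of bases = product of C(|Si|, ci).
= C(7,4) * C(5,1) * C(7,3) * C(6,1)
= 35 * 5 * 35 * 6
= 36750.

36750


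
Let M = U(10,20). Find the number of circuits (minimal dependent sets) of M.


In U(10,20), circuits are the (11)-element subsets.
Any set of 11 elements is dependent, and removing any one element gives
an independent set of size 10, so it is a minimal dependent set.
Number of circuits = C(20,11) = 167960.

167960


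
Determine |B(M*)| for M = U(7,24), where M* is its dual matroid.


The dual of U(r,n) is U(n-r, n) = U(17,24).
Bases of U(17,24) are all (17)-element subsets.
|B(M*)| = (24 choose 17) = 346104.

346104


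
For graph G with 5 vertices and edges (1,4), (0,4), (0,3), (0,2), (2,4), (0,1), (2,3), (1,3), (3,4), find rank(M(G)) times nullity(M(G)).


r(M) = |V| - c = 5 - 1 = 4.
nullity = |E| - r(M) = 9 - 4 = 5.
Product = 4 * 5 = 20.

20


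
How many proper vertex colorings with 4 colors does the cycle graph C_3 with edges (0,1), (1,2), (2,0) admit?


P(C_3, k) = (k-1)^3 + (-1)^3*(k-1).
P(4) = (3)^3 - 3
= 27 - 3 = 24.

24


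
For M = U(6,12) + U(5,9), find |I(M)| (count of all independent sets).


For a direct sum, |I(M1+M2)| = |I(M1)| * |I(M2)|.
|I(U(6,12))| = sum C(12,k) for k=0..6 = 2510.
|I(U(5,9))| = sum C(9,k) for k=0..5 = 382.
Total = 2510 * 382 = 958820.

958820


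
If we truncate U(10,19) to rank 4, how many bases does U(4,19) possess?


Truncating U(10,19) to rank 4 gives U(4,19).
Bases of U(4,19) are all 4-element subsets of 19 elements.
Number of bases = (19 choose 4) = 3876.

3876


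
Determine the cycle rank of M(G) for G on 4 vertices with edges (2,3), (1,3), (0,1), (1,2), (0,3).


Cycle rank (nullity) = |E| - r(M) = |E| - (|V| - c).
|E| = 5, |V| = 4, c = 1.
Nullity = 5 - (4 - 1) = 5 - 3 = 2.

2


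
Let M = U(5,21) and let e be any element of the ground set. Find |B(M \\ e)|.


Deleting e from U(5,21) gives U(5,20) since n > r.
Bases of U(5,20) = C(20,5) = 20! / (5! * 15!) = 15504.

15504


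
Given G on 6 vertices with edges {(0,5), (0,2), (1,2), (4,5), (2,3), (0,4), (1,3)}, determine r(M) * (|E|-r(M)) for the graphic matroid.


r(M) = |V| - c = 6 - 1 = 5.
nullity = |E| - r(M) = 7 - 5 = 2.
Product = 5 * 2 = 10.

10


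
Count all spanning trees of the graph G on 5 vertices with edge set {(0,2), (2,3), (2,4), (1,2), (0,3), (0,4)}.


By Kirchhoff's matrix tree theorem, the number of spanning trees equals
the determinant of any cofactor of the Laplacian matrix L.
G has 5 vertices and 6 edges.
Computing the (4 x 4) cofactor determinant gives 8.

8


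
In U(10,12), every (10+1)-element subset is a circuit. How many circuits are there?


In U(10,12), circuits are the (11)-element subsets.
Any set of 11 elements is dependent, and removing any one element gives
an independent set of size 10, so it is a minimal dependent set.
Number of circuits = (12 choose 11) = 12.

12


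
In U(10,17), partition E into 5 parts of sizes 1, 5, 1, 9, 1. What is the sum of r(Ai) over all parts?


r(Ai) = min(|Ai|, 10) for each part.
Sum = min(1,10) + min(5,10) + min(1,10) + min(9,10) + min(1,10)
    = 1 + 5 + 1 + 9 + 1
    = 17.

17


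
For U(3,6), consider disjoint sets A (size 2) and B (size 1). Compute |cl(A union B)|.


|A union B| = 2 + 1 = 3 (disjoint).
In U(3,6), cl(S) = S if |S| < 3, else cl(S) = E.
Since 3 >= 3, cl(A union B) = E.
|cl(A union B)| = 6.

6


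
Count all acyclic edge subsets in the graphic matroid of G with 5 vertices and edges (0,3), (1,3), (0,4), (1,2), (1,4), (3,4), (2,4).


An independent set in a graphic matroid is an acyclic edge subset.
G has 5 vertices and 7 edges.
Enumerate all 2^7 = 128 subsets, checking for acyclicity.
Total independent sets = 82.

82


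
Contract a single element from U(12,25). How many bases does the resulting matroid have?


Contracting e from U(12,25) gives U(11,24).
Bases of U(11,24) = (24 choose 11) = 2496144.

2496144


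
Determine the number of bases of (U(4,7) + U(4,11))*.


(M1+M2)* = M1* + M2*.
M1* = U(3,7), bases: C(7,3) = 35.
M2* = U(7,11), bases: C(11,7) = 330.
|B(M*)| = 35 * 330 = 11550.

11550


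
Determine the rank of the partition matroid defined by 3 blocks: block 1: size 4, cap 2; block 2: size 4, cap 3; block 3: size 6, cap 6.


Rank of a partition matroid = sum of min(|Si|, ci) for each block.
= min(4,2) + min(4,3) + min(6,6)
= 2 + 3 + 6
= 11.

11


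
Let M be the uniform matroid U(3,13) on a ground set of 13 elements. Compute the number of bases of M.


Bases of U(3,13) are all 3-element subsets of the 13-element ground set.
Number of bases = C(13,3).
C(13,3) = (13 * 12 * 11) / (1 * 2 * 3) = 286.

286


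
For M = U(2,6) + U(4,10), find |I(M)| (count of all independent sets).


For a direct sum, |I(M1+M2)| = |I(M1)| * |I(M2)|.
|I(U(2,6))| = sum C(6,k) for k=0..2 = 22.
|I(U(4,10))| = sum C(10,k) for k=0..4 = 386.
Total = 22 * 386 = 8492.

8492


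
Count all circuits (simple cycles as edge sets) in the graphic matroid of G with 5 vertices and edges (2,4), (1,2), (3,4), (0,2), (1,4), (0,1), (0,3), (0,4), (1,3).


A circuit in a graphic matroid = edge set of a simple cycle.
G has 5 vertices and 9 edges.
Enumerating all minimal edge subsets forming cycles...
Total circuits found: 22.

22


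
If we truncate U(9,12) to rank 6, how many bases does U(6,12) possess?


Truncating U(9,12) to rank 6 gives U(6,12).
Bases of U(6,12) are all 6-element subsets of 12 elements.
Number of bases = C(12,6) = 12! / (6! * 6!) = 924.

924


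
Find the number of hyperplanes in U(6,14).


Hyperplanes of U(6,14) are flats of rank 5.
In a uniform matroid, these are exactly the (5)-element subsets.
Count = C(14,5) = 2002.

2002


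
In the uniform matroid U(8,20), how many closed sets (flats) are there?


Flats of U(8,20): every subset of size < 8 is a flat, plus E itself.
Count = C(20,0) + C(20,1) + C(20,2) + C(20,3) + C(20,4) + C(20,5) + C(20,6) + C(20,7) + 1
     = 1 + 20 + 190 + 1140 + 4845 + 15504 + 38760 + 77520 + 1
     = 137981.

137981


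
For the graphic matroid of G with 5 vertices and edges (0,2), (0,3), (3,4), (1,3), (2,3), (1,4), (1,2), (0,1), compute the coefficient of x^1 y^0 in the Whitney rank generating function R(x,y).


R(x,y) = sum over A in 2^E of x^(r(E)-r(A)) * y^(|A|-r(A)).
G has 5 vertices, 8 edges. r(E) = 4.
Enumerate all 2^8 = 256 subsets.
Count subsets with r(E)-r(A)=1 and |A|-r(A)=0: 51.

51


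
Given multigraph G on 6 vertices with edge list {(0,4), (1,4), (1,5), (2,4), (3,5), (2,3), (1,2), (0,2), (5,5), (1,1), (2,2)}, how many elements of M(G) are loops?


In a graphic matroid, a loop is a self-loop edge (u,u) with rank 0.
Examining all 11 edges for self-loops...
Self-loops found: (5,5), (1,1), (2,2)
Number of loops = 3.

3


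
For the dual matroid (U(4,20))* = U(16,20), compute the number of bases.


The dual of U(r,n) is U(n-r, n) = U(16,20).
Bases of U(16,20) are all (16)-element subsets.
|B(M*)| = C(20,16) = 4845.

4845


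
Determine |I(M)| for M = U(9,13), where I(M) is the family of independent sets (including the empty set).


Independent sets of U(9,13) are all subsets of size <= 9.
Count = C(13,0) + C(13,1) + C(13,2) + C(13,3) + C(13,4) + C(13,5) + C(13,6) + C(13,7) + C(13,8) + C(13,9)
     = 1 + 13 + 78 + 286 + 715 + 1287 + 1716 + 1716 + 1287 + 715
     = 7814.

7814


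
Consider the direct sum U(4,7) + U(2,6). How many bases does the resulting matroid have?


Bases of a direct sum M1 + M2: |B| = |B(M1)| * |B(M2)|.
|B(U(4,7))| = C(7,4) = 35.
|B(U(2,6))| = C(6,2) = 15.
Total bases = 35 * 15 = 525.

525


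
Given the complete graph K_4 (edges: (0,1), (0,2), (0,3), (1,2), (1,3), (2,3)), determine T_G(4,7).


T(K_4; x,y) = x^3 + 3x^2 + 4xy + 2x + y^3 + 3y^2 + 2y.
Substituting x=4, y=7:
= 64 + 48 + 112 + 8 + 343 + 147 + 14
= 736.

736


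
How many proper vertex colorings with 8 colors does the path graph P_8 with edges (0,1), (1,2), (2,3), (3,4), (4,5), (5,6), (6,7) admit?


P(P_8, k) = k * (k-1)^(7).
P(8) = 8 * 7^7 = 8 * 823543 = 6588344.

6588344


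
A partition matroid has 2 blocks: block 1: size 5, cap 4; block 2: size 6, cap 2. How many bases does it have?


A basis picks exactly ci elements from block i.
Number of bases = product of C(|Si|, ci).
= C(5,4) * C(6,2)
= 5 * 15
= 75.

75


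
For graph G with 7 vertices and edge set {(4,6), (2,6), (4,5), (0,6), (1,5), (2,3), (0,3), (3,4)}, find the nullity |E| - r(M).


Cycle rank (nullity) = |E| - r(M) = |E| - (|V| - c).
|E| = 8, |V| = 7, c = 1.
Nullity = 8 - (7 - 1) = 8 - 6 = 2.

2


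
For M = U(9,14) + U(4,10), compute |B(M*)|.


(M1+M2)* = M1* + M2*.
M1* = U(5,14), bases: C(14,5) = 2002.
M2* = U(6,10), bases: C(10,6) = 210.
|B(M*)| = 2002 * 210 = 420420.

420420


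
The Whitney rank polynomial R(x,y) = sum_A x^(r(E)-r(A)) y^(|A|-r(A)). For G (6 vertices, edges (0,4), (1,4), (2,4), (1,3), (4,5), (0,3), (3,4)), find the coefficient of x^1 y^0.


R(x,y) = sum over A in 2^E of x^(r(E)-r(A)) * y^(|A|-r(A)).
G has 6 vertices, 7 edges. r(E) = 5.
Enumerate all 2^7 = 128 subsets.
Count subsets with r(E)-r(A)=1 and |A|-r(A)=0: 26.

26


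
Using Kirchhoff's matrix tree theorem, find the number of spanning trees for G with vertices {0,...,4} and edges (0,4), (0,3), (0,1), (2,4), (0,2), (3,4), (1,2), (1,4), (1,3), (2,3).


By Kirchhoff's matrix tree theorem, the number of spanning trees equals
the determinant of any cofactor of the Laplacian matrix L.
G has 5 vertices and 10 edges.
Computing the (4 x 4) cofactor determinant gives 125.

125


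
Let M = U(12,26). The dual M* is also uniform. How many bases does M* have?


The dual of U(r,n) is U(n-r, n) = U(14,26).
Bases of U(14,26) are all (14)-element subsets.
|B(M*)| = C(26,14) = 26! / (14! * 12!) = 9657700.

9657700


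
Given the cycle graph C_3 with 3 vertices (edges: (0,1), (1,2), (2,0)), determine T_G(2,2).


T(C_3; x,y) = x + x^2 + ... + x^(2) + y.
T(2,2) = 2^1 + 2^2 + 2
= 2 + 4 + 2
= 8.

8


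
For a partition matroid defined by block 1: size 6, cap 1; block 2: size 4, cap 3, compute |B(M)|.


A basis picks exactly ci elements from block i.
Number of bases = product of C(|Si|, ci).
= C(6,1) * C(4,3)
= 6 * 4
= 24.

24


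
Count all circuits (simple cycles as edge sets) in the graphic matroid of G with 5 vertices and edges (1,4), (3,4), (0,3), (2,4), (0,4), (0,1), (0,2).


A circuit in a graphic matroid = edge set of a simple cycle.
G has 5 vertices and 7 edges.
Enumerating all minimal edge subsets forming cycles...
Total circuits found: 6.

6


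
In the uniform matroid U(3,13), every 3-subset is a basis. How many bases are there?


Bases of U(3,13) are all 3-element subsets of the 13-element ground set.
Number of bases = C(13,3).
C(13,3) = 13! / (3! * 10!) = 286.

286
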